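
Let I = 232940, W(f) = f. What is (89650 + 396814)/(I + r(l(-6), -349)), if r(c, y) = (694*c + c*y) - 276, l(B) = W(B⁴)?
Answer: 60808/84973 ≈ 0.71562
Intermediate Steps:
l(B) = B⁴
r(c, y) = -276 + 694*c + c*y
(89650 + 396814)/(I + r(l(-6), -349)) = (89650 + 396814)/(232940 + (-276 + 694*(-6)⁴ + (-6)⁴*(-349))) = 486464/(232940 + (-276 + 694*1296 + 1296*(-349))) = 486464/(232940 + (-276 + 899424 - 452304)) = 486464/(232940 + 446844) = 486464/679784 = 486464*(1/679784) = 60808/84973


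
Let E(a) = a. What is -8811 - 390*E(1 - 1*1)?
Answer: -8811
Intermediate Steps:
-8811 - 390*E(1 - 1*1) = -8811 - 390*(1 - 1*1) = -8811 - 390*(1 - 1) = -8811 - 390*0 = -8811 - 1*0 = -8811 + 0 = -8811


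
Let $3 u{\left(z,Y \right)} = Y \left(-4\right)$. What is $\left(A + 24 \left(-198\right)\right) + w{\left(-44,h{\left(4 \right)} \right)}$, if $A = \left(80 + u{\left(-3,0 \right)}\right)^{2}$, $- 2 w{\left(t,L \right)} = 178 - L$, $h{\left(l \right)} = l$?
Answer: $1561$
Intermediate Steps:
$w{\left(t,L \right)} = -89 + \frac{L}{2}$ ($w{\left(t,L \right)} = - \frac{178 - L}{2} = -89 + \frac{L}{2}$)
$u{\left(z,Y \right)} = - \frac{4 Y}{3}$ ($u{\left(z,Y \right)} = \frac{Y \left(-4\right)}{3} = \frac{\left(-4\right) Y}{3} = - \frac{4 Y}{3}$)
$A = 6400$ ($A = \left(80 - 0\right)^{2} = \left(80 + 0\right)^{2} = 80^{2} = 6400$)
$\left(A + 24 \left(-198\right)\right) + w{\left(-44,h{\left(4 \right)} \right)} = \left(6400 + 24 \left(-198\right)\right) + \left(-89 + \frac{1}{2} \cdot 4\right) = \left(6400 - 4752\right) + \left(-89 + 2\right) = 1648 - 87 = 1561$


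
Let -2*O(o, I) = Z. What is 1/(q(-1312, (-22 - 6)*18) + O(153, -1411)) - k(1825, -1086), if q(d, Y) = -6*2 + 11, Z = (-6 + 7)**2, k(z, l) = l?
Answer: 3256/3 ≈ 1085.3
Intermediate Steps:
Z = 1 (Z = 1**2 = 1)
q(d, Y) = -1 (q(d, Y) = -12 + 11 = -1)
O(o, I) = -1/2 (O(o, I) = -1/2*1 = -1/2)
1/(q(-1312, (-22 - 6)*18) + O(153, -1411)) - k(1825, -1086) = 1/(-1 - 1/2) - 1*(-1086) = 1/(-3/2) + 1086 = -2/3 + 1086 = 3256/3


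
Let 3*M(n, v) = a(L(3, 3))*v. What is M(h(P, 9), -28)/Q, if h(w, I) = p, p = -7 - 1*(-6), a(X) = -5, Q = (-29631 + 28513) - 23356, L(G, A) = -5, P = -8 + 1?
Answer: -70/36711 ≈ -0.0019068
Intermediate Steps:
P = -7
Q = -24474 (Q = -1118 - 23356 = -24474)
p = -1 (p = -7 + 6 = -1)
h(w, I) = -1
M(n, v) = -5*v/3 (M(n, v) = (-5*v)/3 = -5*v/3)
M(h(P, 9), -28)/Q = -5/3*(-28)/(-24474) = (140/3)*(-1/24474) = -70/36711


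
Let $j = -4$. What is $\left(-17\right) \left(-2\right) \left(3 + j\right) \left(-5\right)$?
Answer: $170$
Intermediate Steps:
$\left(-17\right) \left(-2\right) \left(3 + j\right) \left(-5\right) = \left(-17\right) \left(-2\right) \left(3 - 4\right) \left(-5\right) = 34 \left(\left(-1\right) \left(-5\right)\right) = 34 \cdot 5 = 170$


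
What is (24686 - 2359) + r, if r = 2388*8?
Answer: 41431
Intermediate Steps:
r = 19104
(24686 - 2359) + r = (24686 - 2359) + 19104 = 22327 + 19104 = 41431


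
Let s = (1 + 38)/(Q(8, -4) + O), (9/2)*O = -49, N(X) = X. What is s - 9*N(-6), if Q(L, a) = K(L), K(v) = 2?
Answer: 3969/80 ≈ 49.612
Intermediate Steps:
Q(L, a) = 2
O = -98/9 (O = (2/9)*(-49) = -98/9 ≈ -10.889)
s = -351/80 (s = (1 + 38)/(2 - 98/9) = 39/(-80/9) = 39*(-9/80) = -351/80 ≈ -4.3875)
s - 9*N(-6) = -351/80 - 9*(-6) = -351/80 + 54 = 3969/80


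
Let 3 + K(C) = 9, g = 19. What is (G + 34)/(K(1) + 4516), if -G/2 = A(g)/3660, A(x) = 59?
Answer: 62161/8275260 ≈ 0.0075117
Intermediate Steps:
K(C) = 6 (K(C) = -3 + 9 = 6)
G = -59/1830 (G = -118/3660 = -2*59/3660 = -59/1830 ≈ -0.032240)
(G + 34)/(K(1) + 4516) = (-59/1830 + 34)/(6 + 4516) = (62161/1830)/4522 = (62161/1830)*(1/4522) = 62161/8275260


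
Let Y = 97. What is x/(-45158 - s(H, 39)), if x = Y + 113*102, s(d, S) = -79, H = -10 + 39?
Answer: -11623/45079 ≈ -0.25784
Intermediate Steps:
H = 29
x = 11623 (x = 97 + 113*102 = 97 + 11526 = 11623)
x/(-45158 - s(H, 39)) = 11623/(-45158 - 1*(-79)) = 11623/(-45158 + 79) = 11623/(-45079) = 11623*(-1/45079) = -11623/45079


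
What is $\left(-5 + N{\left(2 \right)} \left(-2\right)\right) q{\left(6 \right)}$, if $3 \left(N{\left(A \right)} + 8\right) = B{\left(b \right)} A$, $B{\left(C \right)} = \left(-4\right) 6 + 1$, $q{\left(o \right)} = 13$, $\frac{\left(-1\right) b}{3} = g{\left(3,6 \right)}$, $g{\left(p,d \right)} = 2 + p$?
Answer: $\frac{1625}{3} \approx 541.67$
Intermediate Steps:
$b = -15$ ($b = - 3 \left(2 + 3\right) = \left(-3\right) 5 = -15$)
$B{\left(C \right)} = -23$ ($B{\left(C \right)} = -24 + 1 = -23$)
$N{\left(A \right)} = -8 - \frac{23 A}{3}$ ($N{\left(A \right)} = -8 + \frac{\left(-23\right) A}{3} = -8 - \frac{23 A}{3}$)
$\left(-5 + N{\left(2 \right)} \left(-2\right)\right) q{\left(6 \right)} = \left(-5 + \left(-8 - \frac{46}{3}\right) \left(-2\right)\right) 13 = \left(-5 - - \frac{140}{3}\right) 13 = \left(-5 + \frac{140}{3}\right) 13 = \frac{125}{3} \cdot 13 = \frac{1625}{3}$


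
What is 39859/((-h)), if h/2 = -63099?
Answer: 39859/126198 ≈ 0.31585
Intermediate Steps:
h = -126198 (h = 2*(-63099) = -126198)
39859/((-h)) = 39859/((-1*(-126198))) = 39859/126198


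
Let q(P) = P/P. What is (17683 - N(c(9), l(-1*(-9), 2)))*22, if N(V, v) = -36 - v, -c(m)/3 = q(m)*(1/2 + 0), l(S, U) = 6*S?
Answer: 391006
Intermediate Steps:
q(P) = 1
c(m) = -3/2 (c(m) = -3*(1/2 + 0) = -3*(½ + 0) = -3/2)
(17683 - N(c(9), l(-1*(-9), 2)))*22 = (17683 - (-36 - 6*(-1*(-9))))*22 = (17683 - (-36 - 6*9))*22 = (17683 - (-36 - 1*54))*22 = (17683 - (-36 - 54))*22 = (17683 - 1*(-90))*22 = (17683 + 90)*22 = 17773*22 = 391006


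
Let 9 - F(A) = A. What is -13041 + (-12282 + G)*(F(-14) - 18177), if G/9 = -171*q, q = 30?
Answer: 1061124567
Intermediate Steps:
F(A) = 9 - A
G = -46170 (G = 9*(-171*30) = 9*(-5130) = -46170)
-13041 + (-12282 + G)*(F(-14) - 18177) = -13041 + (-12282 - 46170)*((9 - 1*(-14)) - 18177) = -13041 - 58452*((9 + 14) - 18177) = -13041 - 58452*(23 - 18177) = -13041 - 58452*(-18154) = -13041 + 1061137608 = 1061124567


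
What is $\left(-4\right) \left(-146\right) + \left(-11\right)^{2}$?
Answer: $705$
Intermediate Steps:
$\left(-4\right) \left(-146\right) + \left(-11\right)^{2} = 584 + 121 = 705$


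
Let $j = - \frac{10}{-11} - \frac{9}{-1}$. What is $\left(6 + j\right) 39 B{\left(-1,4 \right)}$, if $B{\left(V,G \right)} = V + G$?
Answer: $\frac{20475}{11} \approx 1861.4$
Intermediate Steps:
$j = \frac{109}{11}$ ($j = \left(-10\right) \left(- \frac{1}{11}\right) - -9 = \frac{10}{11} + 9 = \frac{109}{11} \approx 9.9091$)
$B{\left(V,G \right)} = G + V$
$\left(6 + j\right) 39 B{\left(-1,4 \right)} = \left(6 + \frac{109}{11}\right) 39 \left(4 - 1\right) = \frac{175}{11} \cdot 39 \cdot 3 = \frac{6825}{11} \cdot 3 = \frac{20475}{11}$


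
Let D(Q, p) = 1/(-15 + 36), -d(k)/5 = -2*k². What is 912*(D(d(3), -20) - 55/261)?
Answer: -90592/609 ≈ -148.76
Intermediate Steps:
d(k) = 10*k² (d(k) = -(-10)*k² = 10*k²)
D(Q, p) = 1/21
912*(D(d(3), -20) - 55/261) = 912*(1/21 - 55/261) = 912*(-298/1827) = -90592/609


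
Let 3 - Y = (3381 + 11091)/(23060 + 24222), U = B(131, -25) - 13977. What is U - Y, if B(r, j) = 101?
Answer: -328106203/23641 ≈ -13879.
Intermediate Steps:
U = -13876 (U = 101 - 13977 = -13876)
Y = 63687/23641 (Y = 3 - (3381 + 11091)/(23060 + 24222) = 3 - 14472/47282 = 3 - 1*7236/23641 = 3 - 7236/23641 = 63687/23641 ≈ 2.6939)
U - Y = -13876 - 1*63687/23641 = -13876 - 63687/23641 = -328106203/23641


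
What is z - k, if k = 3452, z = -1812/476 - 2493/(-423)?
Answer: -19295364/5593 ≈ -3449.9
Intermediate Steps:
z = 11672/5593 (z = -1812*1/476 - 2493*(-1/423) = -453/119 + 277/47 = 11672/5593 ≈ 2.0869)
z - k = 11672/5593 - 1*3452 = 11672/5593 - 3452 = -19295364/5593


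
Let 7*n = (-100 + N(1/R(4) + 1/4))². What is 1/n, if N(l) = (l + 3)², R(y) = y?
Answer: 112/123201 ≈ 0.00090908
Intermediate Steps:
N(l) = (3 + l)²
n = 123201/112 (n = (-100 + (3 + (1/4 + 1/4))²)²/7 = (-100 + (3 + (1*(¼) + 1*(¼)))²)²/7 = (-100 + (3 + (¼ + ¼))²)²/7 = (-100 + (3 + ½)²)²/7 = (-100 + (7/2)²)²/7 = (-100 + 49/4)²/7 = (-351/4)²/7 = (⅐)*(123201/16) = 123201/112 ≈ 1100.0)
1/n = 1/(123201/112) = 112/123201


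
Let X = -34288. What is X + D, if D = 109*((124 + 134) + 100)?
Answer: 4734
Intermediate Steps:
D = 39022 (D = 109*(258 + 100) = 109*358 = 39022)
X + D = -34288 + 39022 = 4734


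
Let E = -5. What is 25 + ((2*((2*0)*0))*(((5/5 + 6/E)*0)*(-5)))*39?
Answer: 25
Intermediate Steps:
25 + ((2*((2*0)*0))*(((5/5 + 6/E)*0)*(-5)))*39 = 25 + ((2*((2*0)*0))*(((5/5 + 6/(-5))*0)*(-5)))*39 = 25 + ((2*(0*0))*(((5*(1/5) + 6*(-1/5))*0)*(-5)))*39 = 25 + ((2*0)*(((1 - 6/5)*0)*(-5)))*39 = 25 + (0*(-1/5*0*(-5)))*39 = 25 + (0*(0*(-5)))*39 = 25 + (0*0)*39 = 25 + 0*39 = 25 + 0 = 25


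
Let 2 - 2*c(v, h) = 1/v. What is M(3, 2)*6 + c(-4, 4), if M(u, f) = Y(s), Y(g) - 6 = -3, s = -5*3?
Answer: 153/8 ≈ 19.125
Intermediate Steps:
s = -15
Y(g) = 3 (Y(g) = 6 - 3 = 3)
c(v, h) = 1 - 1/(2*v)
M(u, f) = 3
M(3, 2)*6 + c(-4, 4) = 3*6 + (-½ - 4)/(-4) = 18 - ¼*(-9/2) = 18 + 9/8 = 153/8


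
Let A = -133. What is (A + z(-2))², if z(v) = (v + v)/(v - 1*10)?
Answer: 158404/9 ≈ 17600.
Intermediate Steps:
z(v) = 2*v/(-10 + v) (z(v) = (2*v)/(v - 10) = (2*v)/(-10 + v) = 2*v/(-10 + v))
(A + z(-2))² = (-133 + 2*(-2)/(-10 - 2))² = (-133 + 2*(-2)/(-12))² = (-133 + 2*(-2)*(-1/12))² = (-133 + ⅓)² = (-398/3)² = 158404/9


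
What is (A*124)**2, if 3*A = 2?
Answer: 61504/9 ≈ 6833.8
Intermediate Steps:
A = 2/3 (A = (1/3)*2 = 2/3 ≈ 0.66667)
(A*124)**2 = ((2/3)*124)**2 = (248/3)**2 = 61504/9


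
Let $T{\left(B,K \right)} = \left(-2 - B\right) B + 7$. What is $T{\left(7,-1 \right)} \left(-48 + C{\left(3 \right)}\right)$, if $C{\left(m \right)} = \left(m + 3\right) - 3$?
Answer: $2520$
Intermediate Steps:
$T{\left(B,K \right)} = 7 + B \left(-2 - B\right)$ ($T{\left(B,K \right)} = B \left(-2 - B\right) + 7 = 7 + B \left(-2 - B\right)$)
$C{\left(m \right)} = m$ ($C{\left(m \right)} = \left(3 + m\right) - 3 = m$)
$T{\left(7,-1 \right)} \left(-48 + C{\left(3 \right)}\right) = \left(7 - 7^{2} - 14\right) \left(-48 + 3\right) = \left(7 - 49 - 14\right) \left(-45\right) = \left(-56\right) \left(-45\right) = 2520$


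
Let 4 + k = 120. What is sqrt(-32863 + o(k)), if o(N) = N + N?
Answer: I*sqrt(32631) ≈ 180.64*I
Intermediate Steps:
k = 116 (k = -4 + 120 = 116)
o(N) = 2*N
sqrt(-32863 + o(k)) = sqrt(-32863 + 2*116) = sqrt(-32863 + 232) = sqrt(-32631) = I*sqrt(32631)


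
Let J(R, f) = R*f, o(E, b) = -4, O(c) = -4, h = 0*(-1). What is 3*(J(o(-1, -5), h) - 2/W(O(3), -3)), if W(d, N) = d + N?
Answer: 6/7 ≈ 0.85714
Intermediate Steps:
h = 0
W(d, N) = N + d
3*(J(o(-1, -5), h) - 2/W(O(3), -3)) = 3*(-4*0 - 2/(-3 - 4)) = 3*(0 - 2/(-7)) = 3*(0 - 2*(-⅐)) = 3*(0 + 2/7) = 3*(2/7) = 6/7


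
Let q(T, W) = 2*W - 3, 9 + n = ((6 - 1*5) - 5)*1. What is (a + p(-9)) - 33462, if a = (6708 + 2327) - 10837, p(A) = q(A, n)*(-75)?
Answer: -33089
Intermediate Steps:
n = -13 (n = -9 + ((6 - 1*5) - 5)*1 = -9 + ((6 - 5) - 5)*1 = -9 + (1 - 5)*1 = -9 - 4*1 = -9 - 4 = -13)
q(T, W) = -3 + 2*W
p(A) = 2175 (p(A) = (-3 + 2*(-13))*(-75) = (-3 - 26)*(-75) = -29*(-75) = 2175)
a = -1802 (a = 9035 - 10837 = -1802)
(a + p(-9)) - 33462 = (-1802 + 2175) - 33462 = 373 - 33462 = -33089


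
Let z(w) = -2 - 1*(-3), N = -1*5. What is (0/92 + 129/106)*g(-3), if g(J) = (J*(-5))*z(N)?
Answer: 1935/106 ≈ 18.255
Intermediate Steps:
N = -5
z(w) = 1 (z(w) = -2 + 3 = 1)
g(J) = -5*J (g(J) = (J*(-5))*1 = -5*J*1 = -5*J)
(0/92 + 129/106)*g(-3) = (0/92 + 129/106)*(-5*(-3)) = (0*(1/92) + 129*(1/106))*15 = (0 + 129/106)*15 = (129/106)*15 = 1935/106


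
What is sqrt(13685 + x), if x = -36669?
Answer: 26*I*sqrt(34) ≈ 151.6*I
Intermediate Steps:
sqrt(13685 + x) = sqrt(13685 - 36669) = sqrt(-22984) = 26*I*sqrt(34)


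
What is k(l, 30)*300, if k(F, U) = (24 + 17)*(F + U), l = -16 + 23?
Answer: 455100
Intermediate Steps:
l = 7
k(F, U) = 41*F + 41*U (k(F, U) = 41*(F + U) = 41*F + 41*U)
k(l, 30)*300 = (41*7 + 41*30)*300 = (287 + 1230)*300 = 1517*300 = 455100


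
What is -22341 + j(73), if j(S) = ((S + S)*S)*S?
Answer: 755693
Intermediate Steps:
j(S) = 2*S³ (j(S) = ((2*S)*S)*S = (2*S²)*S = 2*S³)
-22341 + j(73) = -22341 + 2*73³ = -22341 + 2*389017 = -22341 + 778034 = 755693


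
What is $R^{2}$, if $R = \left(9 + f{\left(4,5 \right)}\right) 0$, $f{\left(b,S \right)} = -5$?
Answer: $0$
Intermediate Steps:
$R = 0$ ($R = \left(9 - 5\right) 0 = 4 \cdot 0 = 0$)
$R^{2} = 0^{2} = 0$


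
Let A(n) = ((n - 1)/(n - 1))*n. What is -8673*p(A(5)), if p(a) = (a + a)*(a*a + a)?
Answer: -2601900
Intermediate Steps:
A(n) = n (A(n) = ((-1 + n)/(-1 + n))*n = 1*n = n)
p(a) = 2*a*(a + a²) (p(a) = (2*a)*(a² + a) = (2*a)*(a + a²) = 2*a*(a + a²))
-8673*p(A(5)) = -17346*5²*(1 + 5) = -17346*25*6 = -8673*300 = -2601900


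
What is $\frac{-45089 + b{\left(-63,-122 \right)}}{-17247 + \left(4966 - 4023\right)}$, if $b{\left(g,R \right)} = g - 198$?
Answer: $\frac{22675}{8152} \approx 2.7815$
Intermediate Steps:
$b{\left(g,R \right)} = -198 + g$
$\frac{-45089 + b{\left(-63,-122 \right)}}{-17247 + \left(4966 - 4023\right)} = \frac{-45089 - 261}{-17247 + \left(4966 - 4023\right)} = \frac{-45089 - 261}{-17247 + 943} = - \frac{45350}{-16304} = \left(-45350\right) \left(- \frac{1}{16304}\right) = \frac{22675}{8152}$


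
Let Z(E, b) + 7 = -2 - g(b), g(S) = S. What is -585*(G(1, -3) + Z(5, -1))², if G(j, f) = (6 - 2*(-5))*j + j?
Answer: -47385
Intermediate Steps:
Z(E, b) = -9 - b (Z(E, b) = -7 + (-2 - b) = -9 - b)
G(j, f) = 17*j (G(j, f) = (6 + 10)*j + j = 16*j + j = 17*j)
-585*(G(1, -3) + Z(5, -1))² = -585*(17*1 + (-9 - 1*(-1)))² = -585*(17 + (-9 + 1))² = -585*(17 - 8)² = -585*9² = -585*81 = -47385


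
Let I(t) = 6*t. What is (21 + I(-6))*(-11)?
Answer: 165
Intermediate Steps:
(21 + I(-6))*(-11) = (21 + 6*(-6))*(-11) = (21 - 36)*(-11) = -15*(-11) = 165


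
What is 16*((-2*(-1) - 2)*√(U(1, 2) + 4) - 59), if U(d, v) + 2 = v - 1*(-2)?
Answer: -944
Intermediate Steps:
U(d, v) = v (U(d, v) = -2 + (v - 1*(-2)) = -2 + (v + 2) = -2 + (2 + v) = v)
16*((-2*(-1) - 2)*√(U(1, 2) + 4) - 59) = 16*((-2*(-1) - 2)*√(2 + 4) - 59) = 16*((2 - 2)*√6 - 59) = 16*(0*√6 - 59) = 16*(0 - 59) = 16*(-59) = -944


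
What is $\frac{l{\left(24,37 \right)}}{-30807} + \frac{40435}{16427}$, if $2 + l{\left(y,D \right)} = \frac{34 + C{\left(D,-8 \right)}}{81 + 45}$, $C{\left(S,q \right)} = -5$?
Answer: $\frac{156959474891}{63764390214} \approx 2.4616$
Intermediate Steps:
$l{\left(y,D \right)} = - \frac{223}{126}$ ($l{\left(y,D \right)} = -2 + \frac{34 - 5}{81 + 45} = -2 + \frac{29}{126} = - \frac{223}{126}$)
$\frac{l{\left(24,37 \right)}}{-30807} + \frac{40435}{16427} = - \frac{223}{126 \left(-30807\right)} + \frac{40435}{16427} = \left(- \frac{223}{126}\right) \left(- \frac{1}{30807}\right) + 40435 \cdot \frac{1}{16427} = \frac{223}{3881682} + \frac{40435}{16427} = \frac{156959474891}{63764390214}$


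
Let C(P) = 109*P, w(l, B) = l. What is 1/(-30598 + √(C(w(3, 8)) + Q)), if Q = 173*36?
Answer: -30598/936231049 - √6555/936231049 ≈ -3.2769e-5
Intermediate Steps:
Q = 6228
1/(-30598 + √(C(w(3, 8)) + Q)) = 1/(-30598 + √(109*3 + 6228)) = 1/(-30598 + √(327 + 6228)) = 1/(-30598 + √6555)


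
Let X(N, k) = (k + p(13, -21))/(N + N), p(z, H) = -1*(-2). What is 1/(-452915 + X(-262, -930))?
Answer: -131/59331633 ≈ -2.2079e-6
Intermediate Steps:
p(z, H) = 2
X(N, k) = (2 + k)/(2*N) (X(N, k) = (k + 2)/(N + N) = (2 + k)/((2*N)) = (2 + k)*(1/(2*N)) = (2 + k)/(2*N))
1/(-452915 + X(-262, -930)) = 1/(-452915 + (½)*(2 - 930)/(-262)) = 1/(-452915 + (½)*(-1/262)*(-928)) = 1/(-452915 + 232/131) = 1/(-59331633/131) = -131/59331633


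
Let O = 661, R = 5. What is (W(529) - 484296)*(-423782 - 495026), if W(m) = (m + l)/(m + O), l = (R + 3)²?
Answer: 264759875878388/595 ≈ 4.4497e+11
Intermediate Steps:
l = 64 (l = (5 + 3)² = 8² = 64)
W(m) = (64 + m)/(661 + m) (W(m) = (m + 64)/(m + 661) = (64 + m)/(661 + m))
(W(529) - 484296)*(-423782 - 495026) = ((64 + 529)/(661 + 529) - 484296)*(-423782 - 495026) = (593/1190 - 484296)*(-918808) = -576311647/1190*(-918808) = 264759875878388/595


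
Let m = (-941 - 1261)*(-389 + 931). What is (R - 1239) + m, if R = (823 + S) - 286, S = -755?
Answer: -1194941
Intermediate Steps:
R = -218 (R = (823 - 755) - 286 = 68 - 286 = -218)
m = -1193484 (m = -2202*542 = -1193484)
(R - 1239) + m = (-218 - 1239) - 1193484 = -1457 - 1193484 = -1194941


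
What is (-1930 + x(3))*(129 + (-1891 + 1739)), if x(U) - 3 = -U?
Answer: 44390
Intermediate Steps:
x(U) = 3 - U
(-1930 + x(3))*(129 + (-1891 + 1739)) = (-1930 + (3 - 1*3))*(129 + (-1891 + 1739)) = (-1930 + (3 - 3))*(129 - 152) = (-1930 + 0)*(-23) = -1930*(-23) = 44390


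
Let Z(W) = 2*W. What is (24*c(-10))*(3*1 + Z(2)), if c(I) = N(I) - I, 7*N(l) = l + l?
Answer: 1200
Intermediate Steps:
N(l) = 2*l/7 (N(l) = (l + l)/7 = (2*l)/7 = 2*l/7)
c(I) = -5*I/7 (c(I) = 2*I/7 - I = -5*I/7)
(24*c(-10))*(3*1 + Z(2)) = (24*(-5/7*(-10)))*(3*1 + 2*2) = (24*(50/7))*(3 + 4) = (1200/7)*7 = 1200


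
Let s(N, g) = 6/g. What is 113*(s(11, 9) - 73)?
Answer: -24521/3 ≈ -8173.7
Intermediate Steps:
113*(s(11, 9) - 73) = 113*(6/9 - 73) = 113*(6*(⅑) - 73) = 113*(⅔ - 73) = 113*(-217/3) = -24521/3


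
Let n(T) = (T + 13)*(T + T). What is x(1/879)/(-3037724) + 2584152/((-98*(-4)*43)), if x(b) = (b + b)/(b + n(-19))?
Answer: 98326883466046007/641370146842642 ≈ 153.31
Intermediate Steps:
n(T) = 2*T*(13 + T) (n(T) = (13 + T)*(2*T) = 2*T*(13 + T))
x(b) = 2*b/(228 + b) (x(b) = (b + b)/(b + 2*(-19)*(13 - 19)) = (2*b)/(b + 2*(-19)*(-6)) = (2*b)/(b + 228) = (2*b)/(228 + b) = 2*b/(228 + b))
x(1/879)/(-3037724) + 2584152/((-98*(-4)*43)) = (2/(879*(228 + 1/879)))/(-3037724) + 2584152/((-98*(-4)*43)) = (2*(1/879)/(228 + 1/879))*(-1/3037724) + 2584152/((392*43)) = (2*(1/879)/(200413/879))*(-1/3037724) + 2584152/16856 = (2*(1/879)*(879/200413))*(-1/3037724) + 2584152*(1/16856) = (2/200413)*(-1/3037724) + 323019/2107 = -1/304399690006 + 323019/2107 = 98326883466046007/641370146842642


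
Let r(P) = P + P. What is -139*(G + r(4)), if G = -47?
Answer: 5421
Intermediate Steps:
r(P) = 2*P
-139*(G + r(4)) = -139*(-47 + 2*4) = -139*(-47 + 8) = -139*(-39) = 5421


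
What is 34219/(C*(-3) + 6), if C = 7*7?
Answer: -34219/141 ≈ -242.69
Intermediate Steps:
C = 49
34219/(C*(-3) + 6) = 34219/(49*(-3) + 6) = 34219/(-147 + 6) = 34219/(-141) = 34219*(-1/141) = -34219/141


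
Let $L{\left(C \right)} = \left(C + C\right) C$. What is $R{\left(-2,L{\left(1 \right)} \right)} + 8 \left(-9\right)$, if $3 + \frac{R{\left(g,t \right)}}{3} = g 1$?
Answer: $-87$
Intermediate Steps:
$L{\left(C \right)} = 2 C^{2}$ ($L{\left(C \right)} = 2 C C = 2 C^{2}$)
$R{\left(g,t \right)} = -9 + 3 g$ ($R{\left(g,t \right)} = -9 + 3 g 1 = -9 + 3 g$)
$R{\left(-2,L{\left(1 \right)} \right)} + 8 \left(-9\right) = \left(-9 + 3 \left(-2\right)\right) + 8 \left(-9\right) = \left(-9 - 6\right) - 72 = -15 - 72 = -87$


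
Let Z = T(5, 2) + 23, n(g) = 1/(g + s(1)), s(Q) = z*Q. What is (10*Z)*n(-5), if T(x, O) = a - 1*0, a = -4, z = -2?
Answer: -190/7 ≈ -27.143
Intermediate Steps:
s(Q) = -2*Q
T(x, O) = -4 (T(x, O) = -4 - 1*0 = -4 + 0 = -4)
n(g) = 1/(-2 + g) (n(g) = 1/(g - 2*1) = 1/(g - 2) = 1/(-2 + g))
Z = 19 (Z = -4 + 23 = 19)
(10*Z)*n(-5) = (10*19)/(-2 - 5) = 190/(-7) = 190*(-⅐) = -190/7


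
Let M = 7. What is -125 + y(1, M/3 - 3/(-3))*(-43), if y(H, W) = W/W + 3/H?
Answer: -297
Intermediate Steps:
y(H, W) = 1 + 3/H
-125 + y(1, M/3 - 3/(-3))*(-43) = -125 + ((3 + 1)/1)*(-43) = -125 + (1*4)*(-43) = -125 + 4*(-43) = -125 - 172 = -297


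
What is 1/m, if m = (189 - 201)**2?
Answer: 1/144 ≈ 0.0069444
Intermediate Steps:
m = 144 (m = (-12)**2 = 144)
1/m = 1/144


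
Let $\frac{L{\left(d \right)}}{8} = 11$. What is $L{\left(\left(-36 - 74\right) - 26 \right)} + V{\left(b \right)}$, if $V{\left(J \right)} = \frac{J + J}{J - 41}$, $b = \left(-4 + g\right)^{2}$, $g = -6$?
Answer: $\frac{5392}{59} \approx 91.39$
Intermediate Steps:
$L{\left(d \right)} = 88$ ($L{\left(d \right)} = 8 \cdot 11 = 88$)
$b = 100$ ($b = \left(-4 - 6\right)^{2} = \left(-10\right)^{2} = 100$)
$V{\left(J \right)} = \frac{2 J}{-41 + J}$
$L{\left(\left(-36 - 74\right) - 26 \right)} + V{\left(b \right)} = 88 + 2 \cdot 100 \frac{1}{-41 + 100} = 88 + 2 \cdot 100 \cdot \frac{1}{59} = 88 + \frac{200}{59} = \frac{5392}{59}$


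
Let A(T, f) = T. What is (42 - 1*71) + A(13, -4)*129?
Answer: 1648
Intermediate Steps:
(42 - 1*71) + A(13, -4)*129 = (42 - 1*71) + 13*129 = (42 - 71) + 1677 = -29 + 1677 = 1648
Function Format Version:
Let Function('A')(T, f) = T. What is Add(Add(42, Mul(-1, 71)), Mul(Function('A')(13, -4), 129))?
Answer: 1648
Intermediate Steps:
Add(Add(42, Mul(-1, 71)), Mul(Function('A')(13, -4), 129)) = Add(Add(42, Mul(-1, 71)), Mul(13, 129)) = Add(Add(42, -71), 1677) = Add(-29, 1677) = 1648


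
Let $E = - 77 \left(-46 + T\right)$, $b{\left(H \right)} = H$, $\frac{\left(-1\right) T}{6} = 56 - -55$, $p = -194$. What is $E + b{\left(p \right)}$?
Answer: $54630$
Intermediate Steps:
$T = -666$ ($T = - 6 \left(56 - -55\right) = - 6 \left(56 + 55\right) = \left(-6\right) 111 = -666$)
$E = 54824$ ($E = - 77 \left(-46 - 666\right) = \left(-77\right) \left(-712\right) = 54824$)
$E + b{\left(p \right)} = 54824 - 194 = 54630$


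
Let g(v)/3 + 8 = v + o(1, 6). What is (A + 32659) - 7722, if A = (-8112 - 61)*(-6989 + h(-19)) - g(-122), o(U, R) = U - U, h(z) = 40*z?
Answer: 63357904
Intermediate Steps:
o(U, R) = 0
g(v) = -24 + 3*v (g(v) = -24 + 3*(v + 0) = -24 + 3*v)
A = 63332967 (A = (-8112 - 61)*(-6989 + 40*(-19)) - (-24 + 3*(-122)) = -8173*(-6989 - 760) - (-24 - 366) = -8173*(-7749) - 1*(-390) = 63332577 + 390 = 63332967)
(A + 32659) - 7722 = (63332967 + 32659) - 7722 = 63365626 - 7722 = 63357904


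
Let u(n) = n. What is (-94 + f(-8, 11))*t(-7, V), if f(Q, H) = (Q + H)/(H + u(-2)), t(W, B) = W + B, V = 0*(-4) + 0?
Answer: 1967/3 ≈ 655.67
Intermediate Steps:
V = 0 (V = 0 + 0 = 0)
t(W, B) = B + W
f(Q, H) = (H + Q)/(-2 + H) (f(Q, H) = (Q + H)/(H - 2) = (H + Q)/(-2 + H))
(-94 + f(-8, 11))*t(-7, V) = (-94 + (11 - 8)/(-2 + 11))*(0 - 7) = (-94 + 3/9)*(-7) = (-94 + (1/9)*3)*(-7) = (-94 + 1/3)*(-7) = -281/3*(-7) = 1967/3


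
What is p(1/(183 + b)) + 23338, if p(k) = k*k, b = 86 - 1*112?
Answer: 575258363/24649 ≈ 23338.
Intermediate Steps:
b = -26 (b = 86 - 112 = -26)
p(k) = k²
p(1/(183 + b)) + 23338 = (1/(183 - 26))² + 23338 = (1/157)² + 23338 = 1/24649 + 23338 = 575258363/24649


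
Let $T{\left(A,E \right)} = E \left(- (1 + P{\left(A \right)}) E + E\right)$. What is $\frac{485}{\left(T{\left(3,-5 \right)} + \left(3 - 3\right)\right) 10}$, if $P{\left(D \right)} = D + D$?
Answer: $- \frac{97}{300} \approx -0.32333$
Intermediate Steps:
$P{\left(D \right)} = 2 D$
$T{\left(A,E \right)} = E \left(E + E \left(-1 - 2 A\right)\right)$ ($T{\left(A,E \right)} = E \left(- (1 + 2 A) E + E\right) = E \left(\left(-1 - 2 A\right) E + E\right) = E \left(E \left(-1 - 2 A\right) + E\right) = E \left(E + E \left(-1 - 2 A\right)\right)$)
$\frac{485}{\left(T{\left(3,-5 \right)} + \left(3 - 3\right)\right) 10} = \frac{485}{\left(\left(-2\right) 3 \left(-5\right)^{2} + \left(3 - 3\right)\right) 10} = \frac{485}{\left(\left(-2\right) 3 \cdot 25 + \left(3 - 3\right)\right) 10} = \frac{485}{\left(-150 + 0\right) 10} = \frac{485}{\left(-150\right) 10} = \frac{485}{-1500} = 485 \left(- \frac{1}{1500}\right) = - \frac{97}{300}$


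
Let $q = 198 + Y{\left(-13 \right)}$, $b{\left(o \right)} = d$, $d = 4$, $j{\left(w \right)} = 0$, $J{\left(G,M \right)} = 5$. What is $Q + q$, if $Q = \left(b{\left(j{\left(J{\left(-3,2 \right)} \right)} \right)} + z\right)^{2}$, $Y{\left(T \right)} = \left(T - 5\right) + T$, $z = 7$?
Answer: $288$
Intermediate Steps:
$b{\left(o \right)} = 4$
$Y{\left(T \right)} = -5 + 2 T$ ($Y{\left(T \right)} = \left(-5 + T\right) + T = -5 + 2 T$)
$q = 167$ ($q = 198 + \left(-5 + 2 \left(-13\right)\right) = 198 - 31 = 167$)
$Q = 121$ ($Q = \left(4 + 7\right)^{2} = 11^{2} = 121$)
$Q + q = 121 + 167 = 288$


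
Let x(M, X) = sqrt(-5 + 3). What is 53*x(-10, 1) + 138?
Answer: 138 + 53*I*sqrt(2) ≈ 138.0 + 74.953*I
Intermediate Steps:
x(M, X) = I*sqrt(2) (x(M, X) = sqrt(-2) = I*sqrt(2))
53*x(-10, 1) + 138 = 53*(I*sqrt(2)) + 138 = 53*I*sqrt(2) + 138 = 138 + 53*I*sqrt(2)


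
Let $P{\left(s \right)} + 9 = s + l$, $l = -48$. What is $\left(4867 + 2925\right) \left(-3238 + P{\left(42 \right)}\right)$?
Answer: $-25347376$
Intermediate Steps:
$P{\left(s \right)} = -57 + s$ ($P{\left(s \right)} = -9 + \left(s - 48\right) = -9 + \left(-48 + s\right) = -57 + s$)
$\left(4867 + 2925\right) \left(-3238 + P{\left(42 \right)}\right) = \left(4867 + 2925\right) \left(-3238 + \left(-57 + 42\right)\right) = 7792 \left(-3238 - 15\right) = 7792 \left(-3253\right) = -25347376$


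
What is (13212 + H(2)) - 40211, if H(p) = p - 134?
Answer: -27131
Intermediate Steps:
H(p) = -134 + p
(13212 + H(2)) - 40211 = (13212 + (-134 + 2)) - 40211 = (13212 - 132) - 40211 = 13080 - 40211 = -27131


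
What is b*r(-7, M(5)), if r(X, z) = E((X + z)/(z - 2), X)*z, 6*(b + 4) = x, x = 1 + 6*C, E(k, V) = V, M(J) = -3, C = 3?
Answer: -35/2 ≈ -17.500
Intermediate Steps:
x = 19 (x = 1 + 6*3 = 1 + 18 = 19)
b = -⅚ (b = -4 + (⅙)*19 = -4 + 19/6 = -⅚ ≈ -0.83333)
r(X, z) = X*z
b*r(-7, M(5)) = -(-35)*(-3)/6 = -⅚*21 = -35/2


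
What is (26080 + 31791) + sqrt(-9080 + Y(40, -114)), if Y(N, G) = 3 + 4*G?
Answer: 57871 + I*sqrt(9533) ≈ 57871.0 + 97.637*I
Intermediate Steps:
(26080 + 31791) + sqrt(-9080 + Y(40, -114)) = (26080 + 31791) + sqrt(-9080 + (3 + 4*(-114))) = 57871 + sqrt(-9080 + (3 - 456)) = 57871 + sqrt(-9080 - 453) = 57871 + sqrt(-9533) = 57871 + I*sqrt(9533)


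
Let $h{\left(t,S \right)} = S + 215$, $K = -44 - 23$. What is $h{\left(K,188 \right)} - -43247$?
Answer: $43650$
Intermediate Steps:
$K = -67$
$h{\left(t,S \right)} = 215 + S$
$h{\left(K,188 \right)} - -43247 = \left(215 + 188\right) - -43247 = 403 + 43247 = 43650$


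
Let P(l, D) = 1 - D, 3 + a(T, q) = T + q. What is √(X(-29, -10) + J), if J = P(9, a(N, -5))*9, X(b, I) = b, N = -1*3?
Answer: √79 ≈ 8.8882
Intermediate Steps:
N = -3
a(T, q) = -3 + T + q (a(T, q) = -3 + (T + q) = -3 + T + q)
J = 108 (J = (1 - (-3 - 3 - 5))*9 = (1 - 1*(-11))*9 = (1 + 11)*9 = 12*9 = 108)
√(X(-29, -10) + J) = √(-29 + 108) = √79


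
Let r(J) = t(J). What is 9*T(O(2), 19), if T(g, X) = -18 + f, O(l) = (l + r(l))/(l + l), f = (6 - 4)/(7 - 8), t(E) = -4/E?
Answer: -180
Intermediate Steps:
r(J) = -4/J
f = -2 (f = 2/(-1) = 2*(-1) = -2)
O(l) = (l - 4/l)/(2*l) (O(l) = (l - 4/l)/(l + l) = (l - 4/l)/((2*l)) = (l - 4/l)*(1/(2*l)) = (l - 4/l)/(2*l))
T(g, X) = -20 (T(g, X) = -18 - 2 = -20)
9*T(O(2), 19) = 9*(-20) = -180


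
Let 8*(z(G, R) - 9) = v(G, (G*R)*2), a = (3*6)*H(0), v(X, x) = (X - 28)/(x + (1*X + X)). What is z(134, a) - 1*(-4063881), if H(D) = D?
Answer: 4356490133/1072 ≈ 4.0639e+6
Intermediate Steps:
v(X, x) = (-28 + X)/(x + 2*X) (v(X, x) = (-28 + X)/(x + (X + X)) = (-28 + X)/(x + 2*X))
a = 0 (a = (3*6)*0 = 18*0 = 0)
z(G, R) = 9 + (-28 + G)/(8*(2*G + 2*G*R)) (z(G, R) = 9 + ((-28 + G)/((G*R)*2 + 2*G))/8 = 9 + ((-28 + G)/(2*G*R + 2*G))/8 = 9 + ((-28 + G)/(2*G + 2*G*R))/8 = 9 + (-28 + G)/(8*(2*G + 2*G*R)))
z(134, a) - 1*(-4063881) = (1/16)*(-28 + 145*134 + 144*134*0)/(134*(1 + 0)) - 1*(-4063881) = (1/16)*(1/134)*(-28 + 19430 + 0)/1 + 4063881 = (1/16)*(1/134)*1*19402 + 4063881 = 9701/1072 + 4063881 = 4356490133/1072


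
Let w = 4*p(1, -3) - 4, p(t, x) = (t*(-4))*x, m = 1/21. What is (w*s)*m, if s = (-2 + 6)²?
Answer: 704/21 ≈ 33.524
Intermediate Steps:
m = 1/21 ≈ 0.047619
p(t, x) = -4*t*x (p(t, x) = (-4*t)*x = -4*t*x)
s = 16 (s = 4² = 16)
w = 44 (w = 4*(-4*1*(-3)) - 4 = 4*12 - 4 = 48 - 4 = 44)
(w*s)*m = (44*16)*(1/21) = 704*(1/21) = 704/21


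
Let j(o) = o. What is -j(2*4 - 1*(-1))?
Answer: -9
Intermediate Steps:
-j(2*4 - 1*(-1)) = -(2*4 - 1*(-1)) = -(8 + 1) = -1*9 = -9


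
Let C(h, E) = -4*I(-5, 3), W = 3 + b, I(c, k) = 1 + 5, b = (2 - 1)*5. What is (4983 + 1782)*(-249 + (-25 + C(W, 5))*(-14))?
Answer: 2956305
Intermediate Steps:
b = 5 (b = 1*5 = 5)
I(c, k) = 6
W = 8 (W = 3 + 5 = 8)
C(h, E) = -24 (C(h, E) = -4*6 = -24)
(4983 + 1782)*(-249 + (-25 + C(W, 5))*(-14)) = (4983 + 1782)*(-249 + (-25 - 24)*(-14)) = 6765*(-249 - 49*(-14)) = 6765*(-249 + 686) = 6765*437 = 2956305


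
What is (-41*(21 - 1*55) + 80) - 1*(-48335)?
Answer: 49809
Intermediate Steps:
(-41*(21 - 1*55) + 80) - 1*(-48335) = (-41*(21 - 55) + 80) + 48335 = (-41*(-34) + 80) + 48335 = (1394 + 80) + 48335 = 1474 + 48335 = 49809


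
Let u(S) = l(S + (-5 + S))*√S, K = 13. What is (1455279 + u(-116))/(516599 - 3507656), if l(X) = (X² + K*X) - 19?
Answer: -485093/997019 - 106138*I*√29/2991057 ≈ -0.48654 - 0.19109*I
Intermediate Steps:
l(X) = -19 + X² + 13*X (l(X) = (X² + 13*X) - 19 = -19 + X² + 13*X)
u(S) = √S*(-84 + (-5 + 2*S)² + 26*S) (u(S) = (-19 + (S + (-5 + S))² + 13*(S + (-5 + S)))*√S = (-19 + (-5 + 2*S)² + 13*(-5 + 2*S))*√S = (-19 + (-5 + 2*S)² + (-65 + 26*S))*√S = (-84 + (-5 + 2*S)² + 26*S)*√S = √S*(-84 + (-5 + 2*S)² + 26*S))
(1455279 + u(-116))/(516599 - 3507656) = (1455279 + √(-116)*(-59 + 4*(-116)² + 6*(-116)))/(516599 - 3507656) = (1455279 + (2*I*√29)*(-59 + 4*13456 - 696))/(-2991057) = (1455279 + (2*I*√29)*(-59 + 53824 - 696))*(-1/2991057) = (1455279 + (2*I*√29)*53069)*(-1/2991057) = (1455279 + 106138*I*√29)*(-1/2991057) = -485093/997019 - 106138*I*√29/2991057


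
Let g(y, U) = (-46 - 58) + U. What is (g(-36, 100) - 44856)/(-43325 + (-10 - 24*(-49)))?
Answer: 44860/42159 ≈ 1.0641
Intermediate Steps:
g(y, U) = -104 + U
(g(-36, 100) - 44856)/(-43325 + (-10 - 24*(-49))) = ((-104 + 100) - 44856)/(-43325 + (-10 - 24*(-49))) = (-4 - 44856)/(-43325 + (-10 + 1176)) = -44860/(-43325 + 1166) = -44860/(-42159) = -44860*(-1/42159) = 44860/42159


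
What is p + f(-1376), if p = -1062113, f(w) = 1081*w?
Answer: -2549569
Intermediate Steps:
p + f(-1376) = -1062113 + 1081*(-1376) = -1062113 - 1487456 = -2549569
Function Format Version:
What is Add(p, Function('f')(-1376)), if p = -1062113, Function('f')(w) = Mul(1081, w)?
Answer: -2549569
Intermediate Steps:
Add(p, Function('f')(-1376)) = Add(-1062113, Mul(1081, -1376)) = Add(-1062113, -1487456) = -2549569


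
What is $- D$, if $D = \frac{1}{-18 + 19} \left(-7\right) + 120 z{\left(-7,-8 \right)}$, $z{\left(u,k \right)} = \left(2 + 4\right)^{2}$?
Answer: $-4313$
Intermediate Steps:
$z{\left(u,k \right)} = 36$ ($z{\left(u,k \right)} = 6^{2} = 36$)
$D = 4313$ ($D = \frac{1}{-18 + 19} \left(-7\right) + 120 \cdot 36 = 1^{-1} \left(-7\right) + 4320 = 1 \left(-7\right) + 4320 = -7 + 4320 = 4313$)
$- D = \left(-1\right) 4313 = -4313$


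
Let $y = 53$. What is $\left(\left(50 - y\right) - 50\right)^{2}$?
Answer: $2809$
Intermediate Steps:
$\left(\left(50 - y\right) - 50\right)^{2} = \left(\left(50 - 53\right) - 50\right)^{2} = \left(-3 - 50\right)^{2} = \left(-53\right)^{2} = 2809$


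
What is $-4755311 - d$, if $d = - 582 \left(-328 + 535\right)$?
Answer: $-4634837$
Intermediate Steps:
$d = -120474$ ($d = \left(-582\right) 207 = -120474$)
$-4755311 - d = -4755311 - -120474 = -4755311 + 120474 = -4634837$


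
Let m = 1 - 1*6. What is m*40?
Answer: -200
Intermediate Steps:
m = -5 (m = 1 - 6 = -5)
m*40 = -5*40 = -200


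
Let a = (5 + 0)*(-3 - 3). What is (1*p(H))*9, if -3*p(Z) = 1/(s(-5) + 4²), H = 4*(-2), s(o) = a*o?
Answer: -3/166 ≈ -0.018072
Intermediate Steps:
a = -30 (a = 5*(-6) = -30)
s(o) = -30*o
H = -8
p(Z) = -1/498 (p(Z) = -1/(3*(-30*(-5) + 4²)) = -1/(3*(150 + 16)) = -⅓/166 = -⅓*1/166 = -1/498)
(1*p(H))*9 = (1*(-1/498))*9 = -1/498*9 = -3/166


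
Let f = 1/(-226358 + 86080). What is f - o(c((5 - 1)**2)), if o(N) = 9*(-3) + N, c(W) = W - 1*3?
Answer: 1963891/140278 ≈ 14.000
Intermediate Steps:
c(W) = -3 + W (c(W) = W - 3 = -3 + W)
f = -1/140278 (f = 1/(-140278) = -1/140278 ≈ -7.1287e-6)
o(N) = -27 + N
f - o(c((5 - 1)**2)) = -1/140278 - (-27 + (-3 + (5 - 1)**2)) = -1/140278 - (-27 + (-3 + 4**2)) = -1/140278 - (-27 + (-3 + 16)) = -1/140278 - (-27 + 13) = -1/140278 - 1*(-14) = -1/140278 + 14 = 1963891/140278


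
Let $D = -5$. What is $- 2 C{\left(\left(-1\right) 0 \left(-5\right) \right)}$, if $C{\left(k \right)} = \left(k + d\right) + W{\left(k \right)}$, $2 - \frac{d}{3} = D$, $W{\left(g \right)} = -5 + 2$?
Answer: $-36$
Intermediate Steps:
$W{\left(g \right)} = -3$
$d = 21$ ($d = 6 - -15 = 6 + 15 = 21$)
$C{\left(k \right)} = 18 + k$ ($C{\left(k \right)} = \left(k + 21\right) - 3 = \left(21 + k\right) - 3 = 18 + k$)
$- 2 C{\left(\left(-1\right) 0 \left(-5\right) \right)} = - 2 \left(18 + \left(-1\right) 0 \left(-5\right)\right) = - 2 \left(18 + 0 \left(-5\right)\right) = - 2 \left(18 + 0\right) = \left(-2\right) 18 = -36$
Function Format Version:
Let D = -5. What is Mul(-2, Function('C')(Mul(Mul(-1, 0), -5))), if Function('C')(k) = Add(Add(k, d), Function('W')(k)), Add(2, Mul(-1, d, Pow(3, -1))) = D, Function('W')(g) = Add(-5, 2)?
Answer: -36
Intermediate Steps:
Function('W')(g) = -3
d = 21 (d = Add(6, Mul(-3, -5)) = Add(6, 15) = 21)
Function('C')(k) = Add(18, k) (Function('C')(k) = Add(Add(k, 21), -3) = Add(Add(21, k), -3) = Add(18, k))
Mul(-2, Function('C')(Mul(Mul(-1, 0), -5))) = Mul(-2, Add(18, Mul(Mul(-1, 0), -5))) = Mul(-2, Add(18, Mul(0, -5))) = Mul(-2, Add(18, 0)) = Mul(-2, 18) = -36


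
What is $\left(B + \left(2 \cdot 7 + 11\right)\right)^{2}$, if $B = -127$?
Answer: $10404$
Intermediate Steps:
$\left(B + \left(2 \cdot 7 + 11\right)\right)^{2} = \left(-127 + \left(2 \cdot 7 + 11\right)\right)^{2} = \left(-127 + \left(14 + 11\right)\right)^{2} = \left(-127 + 25\right)^{2} = \left(-102\right)^{2} = 10404$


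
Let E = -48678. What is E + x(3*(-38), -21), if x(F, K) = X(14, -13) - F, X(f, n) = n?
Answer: -48577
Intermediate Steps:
x(F, K) = -13 - F
E + x(3*(-38), -21) = -48678 + (-13 - 3*(-38)) = -48678 + (-13 - 1*(-114)) = -48678 + (-13 + 114) = -48678 + 101 = -48577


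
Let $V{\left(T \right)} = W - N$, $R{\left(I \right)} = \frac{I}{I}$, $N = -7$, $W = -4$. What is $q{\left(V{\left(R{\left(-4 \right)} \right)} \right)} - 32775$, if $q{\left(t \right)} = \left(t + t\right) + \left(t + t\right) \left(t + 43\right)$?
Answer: $-32493$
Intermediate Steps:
$R{\left(I \right)} = 1$
$V{\left(T \right)} = 3$ ($V{\left(T \right)} = -4 - -7 = -4 + 7 = 3$)
$q{\left(t \right)} = 2 t + 2 t \left(43 + t\right)$
$q{\left(V{\left(R{\left(-4 \right)} \right)} \right)} - 32775 = 2 \cdot 3 \left(44 + 3\right) - 32775 = 2 \cdot 3 \cdot 47 - 32775 = 282 - 32775 = -32493$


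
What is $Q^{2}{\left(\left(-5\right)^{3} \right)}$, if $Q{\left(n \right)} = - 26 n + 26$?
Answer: $10732176$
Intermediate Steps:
$Q{\left(n \right)} = 26 - 26 n$
$Q^{2}{\left(\left(-5\right)^{3} \right)} = \left(26 - 26 \left(-5\right)^{3}\right)^{2} = \left(26 - -3250\right)^{2} = \left(26 + 3250\right)^{2} = 3276^{2} = 10732176$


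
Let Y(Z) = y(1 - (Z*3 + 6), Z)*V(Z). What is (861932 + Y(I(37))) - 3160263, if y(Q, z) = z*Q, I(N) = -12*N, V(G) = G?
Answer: 259301141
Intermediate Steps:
y(Q, z) = Q*z
Y(Z) = Z²*(-5 - 3*Z) (Y(Z) = ((1 - (Z*3 + 6))*Z)*Z = ((1 - (3*Z + 6))*Z)*Z = ((1 - (6 + 3*Z))*Z)*Z = ((1 + (-6 - 3*Z))*Z)*Z = ((-5 - 3*Z)*Z)*Z = (Z*(-5 - 3*Z))*Z = Z²*(-5 - 3*Z))
(861932 + Y(I(37))) - 3160263 = (861932 + (-12*37)²*(-5 - (-36)*37)) - 3160263 = (861932 + (-444)²*(-5 - 3*(-444))) - 3160263 = (861932 + 197136*(-5 + 1332)) - 3160263 = (861932 + 197136*1327) - 3160263 = (861932 + 261599472) - 3160263 = 262461404 - 3160263 = 259301141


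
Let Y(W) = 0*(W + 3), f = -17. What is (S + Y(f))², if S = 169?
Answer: 28561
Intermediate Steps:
Y(W) = 0 (Y(W) = 0*(3 + W) = 0)
(S + Y(f))² = (169 + 0)² = 169² = 28561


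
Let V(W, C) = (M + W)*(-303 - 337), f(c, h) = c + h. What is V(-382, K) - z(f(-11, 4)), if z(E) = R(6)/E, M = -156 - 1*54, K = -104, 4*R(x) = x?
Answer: 5304323/14 ≈ 3.7888e+5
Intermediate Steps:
R(x) = x/4
M = -210 (M = -156 - 54 = -210)
V(W, C) = 134400 - 640*W (V(W, C) = (-210 + W)*(-303 - 337) = (-210 + W)*(-640) = 134400 - 640*W)
z(E) = 3/(2*E) (z(E) = ((¼)*6)/E = 3/(2*E))
V(-382, K) - z(f(-11, 4)) = (134400 - 640*(-382)) - 3/(2*(-11 + 4)) = (134400 + 244480) - 3/(2*(-7)) = 378880 - 3*(-1)/(2*7) = 378880 - 1*(-3/14) = 378880 + 3/14 = 5304323/14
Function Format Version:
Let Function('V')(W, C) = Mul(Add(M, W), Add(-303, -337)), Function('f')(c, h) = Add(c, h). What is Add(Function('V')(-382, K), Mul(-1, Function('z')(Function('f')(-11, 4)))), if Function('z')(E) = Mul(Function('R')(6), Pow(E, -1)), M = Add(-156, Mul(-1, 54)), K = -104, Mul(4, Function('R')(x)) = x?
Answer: Rational(5304323, 14) ≈ 3.7888e+5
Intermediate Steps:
Function('R')(x) = Mul(Rational(1, 4), x)
M = -210 (M = Add(-156, -54) = -210)
Function('V')(W, C) = Add(134400, Mul(-640, W)) (Function('V')(W, C) = Mul(Add(-210, W), Add(-303, -337)) = Mul(Add(-210, W), -640) = Add(134400, Mul(-640, W)))
Function('z')(E) = Mul(Rational(3, 2), Pow(E, -1)) (Function('z')(E) = Mul(Mul(Rational(1, 4), 6), Pow(E, -1)) = Mul(Rational(3, 2), Pow(E, -1)))
Add(Function('V')(-382, K), Mul(-1, Function('z')(Function('f')(-11, 4)))) = Add(Add(134400, Mul(-640, -382)), Mul(-1, Mul(Rational(3, 2), Pow(Add(-11, 4), -1)))) = Add(Add(134400, 244480), Mul(-1, Mul(Rational(3, 2), Pow(-7, -1)))) = Add(378880, Mul(-1, Mul(Rational(3, 2), Rational(-1, 7)))) = Add(378880, Mul(-1, Rational(-3, 14))) = Add(378880, Rational(3, 14)) = Rational(5304323, 14)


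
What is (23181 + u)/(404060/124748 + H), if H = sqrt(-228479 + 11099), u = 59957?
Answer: 52382839555618/42288057862289 - 161724854449444*I*sqrt(54345)/211440289311445 ≈ 1.2387 - 178.31*I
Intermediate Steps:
H = 2*I*sqrt(54345) (H = sqrt(-217380) = 2*I*sqrt(54345) ≈ 466.24*I)
(23181 + u)/(404060/124748 + H) = (23181 + 59957)/(404060/124748 + 2*I*sqrt(54345)) = 83138/(404060*(1/124748) + 2*I*sqrt(54345)) = 83138/(101015/31187 + 2*I*sqrt(54345))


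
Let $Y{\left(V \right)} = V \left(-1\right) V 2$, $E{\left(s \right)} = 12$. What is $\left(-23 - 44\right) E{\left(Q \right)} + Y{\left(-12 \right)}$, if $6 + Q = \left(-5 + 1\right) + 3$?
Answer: $-1092$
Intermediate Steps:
$Q = -7$ ($Q = -6 + \left(\left(-5 + 1\right) + 3\right) = -6 + \left(-4 + 3\right) = -6 - 1 = -7$)
$Y{\left(V \right)} = - 2 V^{2}$ ($Y{\left(V \right)} = - V V 2 = - V^{2} \cdot 2 = - 2 V^{2}$)
$\left(-23 - 44\right) E{\left(Q \right)} + Y{\left(-12 \right)} = \left(-23 - 44\right) 12 - 2 \left(-12\right)^{2} = \left(-23 - 44\right) 12 - 288 = \left(-67\right) 12 - 288 = -804 - 288 = -1092$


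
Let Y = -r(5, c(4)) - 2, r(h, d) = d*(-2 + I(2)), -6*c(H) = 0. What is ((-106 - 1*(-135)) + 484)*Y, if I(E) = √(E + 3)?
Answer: -1026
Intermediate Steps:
I(E) = √(3 + E)
c(H) = 0 (c(H) = -⅙*0 = 0)
r(h, d) = d*(-2 + √5) (r(h, d) = d*(-2 + √(3 + 2)) = d*(-2 + √5))
Y = -2 (Y = -0*(-2 + √5) - 2 = -1*0 - 2 = 0 - 2 = -2)
((-106 - 1*(-135)) + 484)*Y = ((-106 - 1*(-135)) + 484)*(-2) = ((-106 + 135) + 484)*(-2) = (29 + 484)*(-2) = 513*(-2) = -1026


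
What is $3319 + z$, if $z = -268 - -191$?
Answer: $3242$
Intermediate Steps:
$z = -77$ ($z = -268 + 191 = -77$)
$3319 + z = 3319 - 77 = 3242$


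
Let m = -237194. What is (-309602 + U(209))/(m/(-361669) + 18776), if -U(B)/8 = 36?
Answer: -56038803205/3395467169 ≈ -16.504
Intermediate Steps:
U(B) = -288 (U(B) = -8*36 = -288)
(-309602 + U(209))/(m/(-361669) + 18776) = (-309602 - 288)/(-237194/(-361669) + 18776) = -309890/(-237194*(-1/361669) + 18776) = -309890/(237194/361669 + 18776) = -309890/6790934338/361669 = -309890*361669/6790934338 = -56038803205/3395467169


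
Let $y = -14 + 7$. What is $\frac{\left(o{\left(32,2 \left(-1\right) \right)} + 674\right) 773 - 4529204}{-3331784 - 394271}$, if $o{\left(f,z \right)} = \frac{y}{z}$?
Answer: $\frac{8010993}{7452110} \approx 1.075$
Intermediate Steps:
$y = -7$
$o{\left(f,z \right)} = - \frac{7}{z}$
$\frac{\left(o{\left(32,2 \left(-1\right) \right)} + 674\right) 773 - 4529204}{-3331784 - 394271} = \frac{\left(- \frac{7}{2 \left(-1\right)} + 674\right) 773 - 4529204}{-3331784 - 394271} = \frac{\left(- \frac{7}{-2} + 674\right) 773 - 4529204}{-3726055} = \left(\left(\left(-7\right) \left(- \frac{1}{2}\right) + 674\right) 773 - 4529204\right) \left(- \frac{1}{3726055}\right) = \left(\left(\frac{7}{2} + 674\right) 773 - 4529204\right) \left(- \frac{1}{3726055}\right) = \left(\frac{1355}{2} \cdot 773 - 4529204\right) \left(- \frac{1}{3726055}\right) = \left(\frac{1047415}{2} - 4529204\right) \left(- \frac{1}{3726055}\right) = \left(- \frac{8010993}{2}\right) \left(- \frac{1}{3726055}\right) = \frac{8010993}{7452110}$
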